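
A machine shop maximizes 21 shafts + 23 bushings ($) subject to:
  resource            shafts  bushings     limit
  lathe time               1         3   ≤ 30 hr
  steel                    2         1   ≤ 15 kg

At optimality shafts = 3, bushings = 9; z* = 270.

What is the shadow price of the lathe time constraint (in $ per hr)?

Check each constraint at x*: lathe time 30/30 (tight); steel 15/15 (tight).
Dual feasibility on the basic columns requires 1·y_lathe time + 2·y_steel = 21, 3·y_lathe time + 1·y_steel = 23.
Solving: y_lathe time = 5, y_steel = 8.
Shadow price of lathe time = 5.

5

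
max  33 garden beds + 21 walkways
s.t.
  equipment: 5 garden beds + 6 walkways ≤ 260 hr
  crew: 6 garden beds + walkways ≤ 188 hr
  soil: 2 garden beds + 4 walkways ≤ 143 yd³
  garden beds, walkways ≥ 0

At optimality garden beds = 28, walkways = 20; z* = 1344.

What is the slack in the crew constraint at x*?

crew used = 6·28 + 1·20 = 188; slack = 188 − 188 = 0.

0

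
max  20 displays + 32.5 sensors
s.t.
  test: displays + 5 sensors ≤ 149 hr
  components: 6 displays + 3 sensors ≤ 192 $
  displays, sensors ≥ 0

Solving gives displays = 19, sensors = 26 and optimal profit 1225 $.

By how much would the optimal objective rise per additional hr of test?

5

At the optimum: test uses 149 of 149 (binding); components uses 192 of 192 (binding).
The binding rows give the dual system: 1·y_test + 6·y_components = 20 and 5·y_test + 3·y_components = 32.5.
→ y_test = 5 and y_components = 2.5.
Shadow price of test = 5.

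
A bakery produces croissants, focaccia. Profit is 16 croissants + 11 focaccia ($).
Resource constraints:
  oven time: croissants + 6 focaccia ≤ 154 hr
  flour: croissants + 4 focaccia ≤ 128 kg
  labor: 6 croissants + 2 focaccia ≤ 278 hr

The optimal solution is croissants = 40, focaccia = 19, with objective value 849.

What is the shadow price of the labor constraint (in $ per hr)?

Binding: oven time and labor. Non-binding: flour (12 unused).
By complementary slackness, y = 0 for the non-binding constraint.
The binding rows give the dual system: 1·y_oven time + 6·y_labor = 16 and 6·y_oven time + 2·y_labor = 11.
This yields shadow prices y_oven time = 1, y_labor = 2.5.
Shadow price of labor = 2.5.

2.5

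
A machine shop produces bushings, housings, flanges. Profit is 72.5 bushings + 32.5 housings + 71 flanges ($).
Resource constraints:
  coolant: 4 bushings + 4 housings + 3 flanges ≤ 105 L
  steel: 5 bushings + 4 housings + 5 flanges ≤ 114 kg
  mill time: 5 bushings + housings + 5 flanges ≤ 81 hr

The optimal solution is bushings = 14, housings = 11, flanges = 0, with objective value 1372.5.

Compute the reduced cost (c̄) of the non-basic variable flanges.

-1.5

At the optimum: coolant uses 100 of 105 (slack = 5); steel uses 114 of 114 (binding); mill time uses 81 of 81 (binding).
Slack constraints have shadow price 0 (complementary slackness).
The binding rows give the dual system: 5·y_steel + 5·y_mill time = 72.5 and 4·y_steel + 1·y_mill time = 32.5.
This yields shadow prices y_steel = 6, y_mill time = 8.5.
Reduced cost of flanges: c₃ − yᵀa₃ = 71 − (6·5 + 8.5·5) = 71 − 72.5 = -1.5.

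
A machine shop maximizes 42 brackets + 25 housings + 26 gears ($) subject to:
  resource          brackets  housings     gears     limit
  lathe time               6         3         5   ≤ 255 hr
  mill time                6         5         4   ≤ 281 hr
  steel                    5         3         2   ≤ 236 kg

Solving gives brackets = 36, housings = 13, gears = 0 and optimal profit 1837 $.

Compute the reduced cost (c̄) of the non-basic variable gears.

-7

Binding: lathe time and mill time. Non-binding: steel (17 unused).
By complementary slackness, y = 0 for the non-binding constraint.
The binding rows give the dual system: 6·y_lathe time + 6·y_mill time = 42 and 3·y_lathe time + 5·y_mill time = 25.
This yields shadow prices y_lathe time = 5, y_mill time = 2.
Reduced cost of gears: c₃ − yᵀa₃ = 26 − (5·5 + 2·4) = 26 − 33 = -7.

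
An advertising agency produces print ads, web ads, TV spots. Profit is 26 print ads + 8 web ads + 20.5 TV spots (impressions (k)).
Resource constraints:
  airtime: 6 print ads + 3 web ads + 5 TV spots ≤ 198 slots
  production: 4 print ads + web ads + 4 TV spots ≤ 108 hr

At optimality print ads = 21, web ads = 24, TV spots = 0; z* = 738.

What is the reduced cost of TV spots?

Check each constraint at x*: airtime 198/198 (tight); production 108/108 (tight).
Dual feasibility on the basic columns requires 6·y_airtime + 4·y_production = 26, 3·y_airtime + 1·y_production = 8.
→ y_airtime = 1 and y_production = 5.
Reduced cost of TV spots: c₃ − yᵀa₃ = 20.5 − (1·5 + 5·4) = 20.5 − 25 = -4.5.

-4.5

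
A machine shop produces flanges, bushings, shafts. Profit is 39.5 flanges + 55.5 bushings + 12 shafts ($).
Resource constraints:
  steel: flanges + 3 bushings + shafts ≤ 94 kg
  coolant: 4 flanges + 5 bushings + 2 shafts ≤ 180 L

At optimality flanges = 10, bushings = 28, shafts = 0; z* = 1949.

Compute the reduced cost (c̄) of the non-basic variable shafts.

-9.5

At the optimum: steel uses 94 of 94 (binding); coolant uses 180 of 180 (binding).
Dual feasibility on the basic columns requires 1·y_steel + 4·y_coolant = 39.5, 3·y_steel + 5·y_coolant = 55.5.
This yields shadow prices y_steel = 3.5, y_coolant = 9.
Reduced cost of shafts: c₃ − yᵀa₃ = 12 − (3.5·1 + 9·2) = 12 − 21.5 = -9.5.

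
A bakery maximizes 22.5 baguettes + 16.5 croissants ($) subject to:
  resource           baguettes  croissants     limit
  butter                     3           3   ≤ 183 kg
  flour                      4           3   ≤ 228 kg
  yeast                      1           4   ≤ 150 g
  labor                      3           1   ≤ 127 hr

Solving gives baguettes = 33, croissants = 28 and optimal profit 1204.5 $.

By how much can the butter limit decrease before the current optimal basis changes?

56

Binding constraints: butter, labor. The basis is B = [[3,3],[3,1]] with det -6.
Per unit decrease in butter, x* moves by d = (0.1667, -0.5).
The basis stays optimal until croissants reaches 0; allowable decrease = 56 kg.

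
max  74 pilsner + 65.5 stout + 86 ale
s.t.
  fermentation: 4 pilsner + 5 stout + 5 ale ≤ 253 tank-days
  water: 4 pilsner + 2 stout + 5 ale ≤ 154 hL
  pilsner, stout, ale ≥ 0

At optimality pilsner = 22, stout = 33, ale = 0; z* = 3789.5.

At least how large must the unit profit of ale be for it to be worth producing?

At the optimum: fermentation uses 253 of 253 (binding); water uses 154 of 154 (binding).
Dual feasibility on the basic columns requires 4·y_fermentation + 4·y_water = 74, 5·y_fermentation + 2·y_water = 65.5.
→ y_fermentation = 9.5 and y_water = 9.
ale enters the basis when its profit ≥ yᵀa₃ = 9.5·5 + 9·5 = 92.5.

92.5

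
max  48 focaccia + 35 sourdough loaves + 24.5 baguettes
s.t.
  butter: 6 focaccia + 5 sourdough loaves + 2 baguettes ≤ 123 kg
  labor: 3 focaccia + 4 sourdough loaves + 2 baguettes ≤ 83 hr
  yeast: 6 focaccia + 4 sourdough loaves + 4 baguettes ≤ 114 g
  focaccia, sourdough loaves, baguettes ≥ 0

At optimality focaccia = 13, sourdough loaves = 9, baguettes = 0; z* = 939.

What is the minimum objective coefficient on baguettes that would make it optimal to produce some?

Binding: butter and yeast. Non-binding: labor (8 unused).
By complementary slackness, y = 0 for the non-binding constraint.
Dual feasibility on the basic columns requires 6·y_butter + 6·y_yeast = 48, 5·y_butter + 4·y_yeast = 35.
Solving: y_butter = 3, y_yeast = 5.
baguettes enters the basis when its profit ≥ yᵀa₃ = 3·2 + 5·4 = 26.

26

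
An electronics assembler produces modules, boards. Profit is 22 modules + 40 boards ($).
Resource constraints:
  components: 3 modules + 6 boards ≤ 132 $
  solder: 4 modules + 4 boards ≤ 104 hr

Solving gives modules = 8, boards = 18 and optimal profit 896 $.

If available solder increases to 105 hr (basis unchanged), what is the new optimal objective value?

Check each constraint at x*: components 132/132 (tight); solder 104/104 (tight).
The binding rows give the dual system: 3·y_components + 4·y_solder = 22 and 6·y_components + 4·y_solder = 40.
Solving: y_components = 6, y_solder = 1.
Δz = y_solder·Δb = 1 × (1) = 1, so new z* = 896 + 1 = 897.

897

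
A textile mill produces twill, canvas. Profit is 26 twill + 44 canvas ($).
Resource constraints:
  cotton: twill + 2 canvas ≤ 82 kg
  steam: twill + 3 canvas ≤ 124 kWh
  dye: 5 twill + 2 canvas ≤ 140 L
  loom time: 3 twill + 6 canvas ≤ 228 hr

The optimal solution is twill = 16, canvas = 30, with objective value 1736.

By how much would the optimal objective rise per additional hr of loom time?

7

At the optimum: cotton uses 76 of 82 (slack = 6); steam uses 106 of 124 (slack = 18); dye uses 140 of 140 (binding); loom time uses 228 of 228 (binding).
Slack constraints have shadow price 0 (complementary slackness).
Dual feasibility on the basic columns requires 5·y_dye + 3·y_loom time = 26, 2·y_dye + 6·y_loom time = 44.
Solving: y_dye = 1, y_loom time = 7.
Shadow price of loom time = 7.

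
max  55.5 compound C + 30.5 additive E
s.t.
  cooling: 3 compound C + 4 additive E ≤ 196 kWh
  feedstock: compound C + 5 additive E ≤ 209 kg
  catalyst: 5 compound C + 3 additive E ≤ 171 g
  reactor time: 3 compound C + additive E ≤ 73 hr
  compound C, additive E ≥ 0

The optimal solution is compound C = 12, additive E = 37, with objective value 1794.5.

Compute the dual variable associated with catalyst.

At the optimum: cooling uses 184 of 196 (slack = 12); feedstock uses 197 of 209 (slack = 12); catalyst uses 171 of 171 (binding); reactor time uses 73 of 73 (binding).
Since cooling, feedstock are not tight, their duals are 0.
The binding rows give the dual system: 5·y_catalyst + 3·y_reactor time = 55.5 and 3·y_catalyst + 1·y_reactor time = 30.5.
This yields shadow prices y_catalyst = 9, y_reactor time = 3.5.
Shadow price of catalyst = 9.

9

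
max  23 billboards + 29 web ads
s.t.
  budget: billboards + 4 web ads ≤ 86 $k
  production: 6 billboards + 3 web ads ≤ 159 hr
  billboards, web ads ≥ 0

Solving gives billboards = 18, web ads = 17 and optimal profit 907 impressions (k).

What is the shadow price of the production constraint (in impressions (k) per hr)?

3

Check each constraint at x*: budget 86/86 (tight); production 159/159 (tight).
The binding rows give the dual system: 1·y_budget + 6·y_production = 23 and 4·y_budget + 3·y_production = 29.
This yields shadow prices y_budget = 5, y_production = 3.
Shadow price of production = 3.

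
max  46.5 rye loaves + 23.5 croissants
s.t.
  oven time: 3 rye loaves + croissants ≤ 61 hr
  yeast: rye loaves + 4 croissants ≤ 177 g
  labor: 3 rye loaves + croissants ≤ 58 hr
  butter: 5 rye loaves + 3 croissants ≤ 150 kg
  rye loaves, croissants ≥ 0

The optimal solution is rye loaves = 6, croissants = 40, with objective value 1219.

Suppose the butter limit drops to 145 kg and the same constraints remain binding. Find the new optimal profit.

Check each constraint at x*: oven time 58/61 (slack 3); yeast 166/177 (slack 11); labor 58/58 (tight); butter 150/150 (tight).
By complementary slackness, y = 0 for the non-binding constraints.
Dual feasibility on the basic columns requires 3·y_labor + 5·y_butter = 46.5, 1·y_labor + 3·y_butter = 23.5.
Solving: y_labor = 5.5, y_butter = 6.
Δz = y_butter·Δb = 6 × (-5) = -30, so new z* = 1219 − 30 = 1189.

1189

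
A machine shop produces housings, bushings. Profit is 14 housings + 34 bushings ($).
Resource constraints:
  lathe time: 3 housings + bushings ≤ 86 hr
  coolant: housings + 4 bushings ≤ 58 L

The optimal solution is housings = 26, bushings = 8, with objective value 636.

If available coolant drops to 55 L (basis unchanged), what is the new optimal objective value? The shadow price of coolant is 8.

Δb = -3, so new z* = 636 + (8)·(-3) = 636 − 24 = 612.

612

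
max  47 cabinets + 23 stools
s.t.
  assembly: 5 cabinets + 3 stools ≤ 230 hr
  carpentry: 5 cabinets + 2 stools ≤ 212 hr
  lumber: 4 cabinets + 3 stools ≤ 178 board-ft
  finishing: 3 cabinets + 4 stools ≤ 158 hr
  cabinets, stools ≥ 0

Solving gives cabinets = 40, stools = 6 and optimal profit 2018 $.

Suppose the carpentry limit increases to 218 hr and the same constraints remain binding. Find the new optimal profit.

Check each constraint at x*: assembly 218/230 (slack 12); carpentry 212/212 (tight); lumber 178/178 (tight); finishing 144/158 (slack 14).
Since assembly, finishing are not tight, their duals are 0.
Dual feasibility on the basic columns requires 5·y_carpentry + 4·y_lumber = 47, 2·y_carpentry + 3·y_lumber = 23.
Solving: y_carpentry = 7, y_lumber = 3.
Δz = y_carpentry·Δb = 7 × (6) = 42, so new z* = 2018 + 42 = 2060.

2060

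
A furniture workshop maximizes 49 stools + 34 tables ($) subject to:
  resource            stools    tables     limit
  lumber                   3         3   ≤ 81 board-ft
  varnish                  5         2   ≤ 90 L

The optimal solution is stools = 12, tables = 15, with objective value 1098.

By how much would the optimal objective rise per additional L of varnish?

Check each constraint at x*: lumber 81/81 (tight); varnish 90/90 (tight).
From A_Bᵀ y = c: 3·y_lumber + 5·y_varnish = 49; 3·y_lumber + 2·y_varnish = 34.
Solving: y_lumber = 8, y_varnish = 5.
Shadow price of varnish = 5.

5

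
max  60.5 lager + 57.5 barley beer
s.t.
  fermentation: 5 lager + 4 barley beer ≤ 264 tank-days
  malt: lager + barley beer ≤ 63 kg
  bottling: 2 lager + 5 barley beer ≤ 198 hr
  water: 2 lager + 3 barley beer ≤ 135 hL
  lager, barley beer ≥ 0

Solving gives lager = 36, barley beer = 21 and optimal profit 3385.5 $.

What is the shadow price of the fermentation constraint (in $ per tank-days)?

Binding: fermentation and water. Non-binding: malt (6 unused), bottling (21 unused).
By complementary slackness, y = 0 for the non-binding constraints.
Dual feasibility on the basic columns requires 5·y_fermentation + 2·y_water = 60.5, 4·y_fermentation + 3·y_water = 57.5.
→ y_fermentation = 9.5 and y_water = 6.5.
Shadow price of fermentation = 9.5.

9.5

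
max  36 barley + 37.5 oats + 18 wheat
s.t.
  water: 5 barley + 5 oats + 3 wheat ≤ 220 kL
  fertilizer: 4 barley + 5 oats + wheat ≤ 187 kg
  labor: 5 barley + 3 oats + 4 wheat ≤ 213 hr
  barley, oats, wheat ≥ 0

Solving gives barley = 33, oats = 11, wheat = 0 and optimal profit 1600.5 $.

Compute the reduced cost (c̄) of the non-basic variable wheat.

Check each constraint at x*: water 220/220 (tight); fertilizer 187/187 (tight); labor 198/213 (slack 15).
Since labor is not tight, its dual is 0.
The binding rows give the dual system: 5·y_water + 4·y_fertilizer = 36 and 5·y_water + 5·y_fertilizer = 37.5.
This yields shadow prices y_water = 6, y_fertilizer = 1.5.
Reduced cost of wheat: c₃ − yᵀa₃ = 18 − (6·3 + 1.5·1) = 18 − 19.5 = -1.5.

-1.5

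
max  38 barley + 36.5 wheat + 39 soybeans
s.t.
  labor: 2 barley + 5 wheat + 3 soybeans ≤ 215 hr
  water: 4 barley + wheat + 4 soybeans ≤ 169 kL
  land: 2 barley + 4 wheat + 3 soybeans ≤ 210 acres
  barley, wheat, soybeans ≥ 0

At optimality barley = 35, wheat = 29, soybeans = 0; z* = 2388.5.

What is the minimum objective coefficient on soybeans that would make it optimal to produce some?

Check each constraint at x*: labor 215/215 (tight); water 169/169 (tight); land 186/210 (slack 24).
Since land is not tight, its dual is 0.
Dual feasibility on the basic columns requires 2·y_labor + 4·y_water = 38, 5·y_labor + 1·y_water = 36.5.
This yields shadow prices y_labor = 6, y_water = 6.5.
soybeans enters the basis when its profit ≥ yᵀa₃ = 6·3 + 6.5·4 = 44.

44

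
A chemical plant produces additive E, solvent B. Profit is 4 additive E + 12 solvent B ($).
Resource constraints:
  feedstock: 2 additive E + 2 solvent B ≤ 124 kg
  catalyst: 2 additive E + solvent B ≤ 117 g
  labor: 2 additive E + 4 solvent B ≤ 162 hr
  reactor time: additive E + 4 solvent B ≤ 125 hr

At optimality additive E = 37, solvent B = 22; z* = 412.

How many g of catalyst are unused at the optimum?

catalyst used = 2·37 + 1·22 = 96; slack = 117 − 96 = 21.

21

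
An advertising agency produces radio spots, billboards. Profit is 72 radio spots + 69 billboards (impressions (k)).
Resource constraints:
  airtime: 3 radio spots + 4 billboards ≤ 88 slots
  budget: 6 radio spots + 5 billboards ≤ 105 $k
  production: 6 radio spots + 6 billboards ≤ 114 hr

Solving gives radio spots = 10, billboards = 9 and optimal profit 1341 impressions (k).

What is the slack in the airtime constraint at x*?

22

airtime used = 3·10 + 4·9 = 66; slack = 88 − 66 = 22.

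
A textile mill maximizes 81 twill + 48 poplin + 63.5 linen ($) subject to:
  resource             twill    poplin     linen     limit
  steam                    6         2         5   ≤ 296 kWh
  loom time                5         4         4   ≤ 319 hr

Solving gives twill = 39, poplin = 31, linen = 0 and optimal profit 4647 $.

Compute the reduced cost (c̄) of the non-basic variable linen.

-2.5

At the optimum: steam uses 296 of 296 (binding); loom time uses 319 of 319 (binding).
From A_Bᵀ y = c: 6·y_steam + 5·y_loom time = 81; 2·y_steam + 4·y_loom time = 48.
Solving: y_steam = 6, y_loom time = 9.
Reduced cost of linen: c₃ − yᵀa₃ = 63.5 − (6·5 + 9·4) = 63.5 − 66 = -2.5.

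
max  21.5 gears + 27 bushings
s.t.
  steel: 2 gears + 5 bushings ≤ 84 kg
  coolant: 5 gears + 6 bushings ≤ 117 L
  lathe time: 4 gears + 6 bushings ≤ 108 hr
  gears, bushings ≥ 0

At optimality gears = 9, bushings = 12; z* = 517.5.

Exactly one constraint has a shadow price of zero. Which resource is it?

steel: 78/84 (slack 6)
coolant: 117/117 (binding)
lathe time: 108/108 (binding)
By complementary slackness, a constraint with positive slack has shadow price 0 → steel.

steel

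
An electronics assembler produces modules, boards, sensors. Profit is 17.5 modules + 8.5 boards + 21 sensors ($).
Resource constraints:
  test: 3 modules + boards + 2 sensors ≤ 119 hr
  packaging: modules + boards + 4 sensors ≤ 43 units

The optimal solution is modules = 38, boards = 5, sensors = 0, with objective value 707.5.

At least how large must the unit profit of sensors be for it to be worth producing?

At the optimum: test uses 119 of 119 (binding); packaging uses 43 of 43 (binding).
From A_Bᵀ y = c: 3·y_test + 1·y_packaging = 17.5; 1·y_test + 1·y_packaging = 8.5.
Solving: y_test = 4.5, y_packaging = 4.
sensors enters the basis when its profit ≥ yᵀa₃ = 4.5·2 + 4·4 = 25.

25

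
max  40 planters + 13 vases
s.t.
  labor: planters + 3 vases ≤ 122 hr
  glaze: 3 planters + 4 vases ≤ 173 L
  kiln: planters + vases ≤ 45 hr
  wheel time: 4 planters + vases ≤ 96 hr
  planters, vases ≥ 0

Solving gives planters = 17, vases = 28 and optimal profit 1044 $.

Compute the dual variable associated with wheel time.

At the optimum: labor uses 101 of 122 (slack = 21); glaze uses 163 of 173 (slack = 10); kiln uses 45 of 45 (binding); wheel time uses 96 of 96 (binding).
Since labor, glaze are not tight, their duals are 0.
From A_Bᵀ y = c: 1·y_kiln + 4·y_wheel time = 40; 1·y_kiln + 1·y_wheel time = 13.
Solving: y_kiln = 4, y_wheel time = 9.
Shadow price of wheel time = 9.

9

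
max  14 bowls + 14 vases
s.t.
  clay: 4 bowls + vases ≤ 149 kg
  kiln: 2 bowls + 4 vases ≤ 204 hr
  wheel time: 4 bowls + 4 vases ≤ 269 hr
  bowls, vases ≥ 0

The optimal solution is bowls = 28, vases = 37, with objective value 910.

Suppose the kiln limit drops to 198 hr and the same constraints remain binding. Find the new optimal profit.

892

Binding: clay and kiln. Non-binding: wheel time (9 unused).
Slack constraints have shadow price 0 (complementary slackness).
From A_Bᵀ y = c: 4·y_clay + 2·y_kiln = 14; 1·y_clay + 4·y_kiln = 14.
Solving: y_clay = 2, y_kiln = 3.
Δz = y_kiln·Δb = 3 × (-6) = -18, so new z* = 910 − 18 = 892.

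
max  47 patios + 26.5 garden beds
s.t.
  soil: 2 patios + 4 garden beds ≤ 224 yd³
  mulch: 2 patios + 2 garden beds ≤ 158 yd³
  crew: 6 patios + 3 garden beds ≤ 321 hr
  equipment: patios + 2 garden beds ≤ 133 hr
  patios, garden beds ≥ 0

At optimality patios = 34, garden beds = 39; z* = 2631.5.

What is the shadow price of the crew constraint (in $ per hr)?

Check each constraint at x*: soil 224/224 (tight); mulch 146/158 (slack 12); crew 321/321 (tight); equipment 112/133 (slack 21).
By complementary slackness, y = 0 for the non-binding constraints.
From A_Bᵀ y = c: 2·y_soil + 6·y_crew = 47; 4·y_soil + 3·y_crew = 26.5.
This yields shadow prices y_soil = 1, y_crew = 7.5.
Shadow price of crew = 7.5.

7.5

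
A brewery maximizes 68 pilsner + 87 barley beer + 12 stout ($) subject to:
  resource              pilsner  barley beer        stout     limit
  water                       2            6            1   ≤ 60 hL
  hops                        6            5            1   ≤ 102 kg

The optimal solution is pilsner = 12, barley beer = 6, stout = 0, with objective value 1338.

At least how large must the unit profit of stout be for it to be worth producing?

At the optimum: water uses 60 of 60 (binding); hops uses 102 of 102 (binding).
From A_Bᵀ y = c: 2·y_water + 6·y_hops = 68; 6·y_water + 5·y_hops = 87.
This yields shadow prices y_water = 7, y_hops = 9.
stout enters the basis when its profit ≥ yᵀa₃ = 7·1 + 9·1 = 16.

16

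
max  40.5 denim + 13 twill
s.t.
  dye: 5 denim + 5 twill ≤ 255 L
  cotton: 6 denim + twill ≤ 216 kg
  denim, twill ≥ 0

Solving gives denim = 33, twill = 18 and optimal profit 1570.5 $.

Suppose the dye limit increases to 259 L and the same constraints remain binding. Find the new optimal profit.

Check each constraint at x*: dye 255/255 (tight); cotton 216/216 (tight).
From A_Bᵀ y = c: 5·y_dye + 6·y_cotton = 40.5; 5·y_dye + 1·y_cotton = 13.
Solving: y_dye = 1.5, y_cotton = 5.5.
Δz = y_dye·Δb = 1.5 × (4) = 6, so new z* = 1570.5 + 6 = 1576.5.

1576.5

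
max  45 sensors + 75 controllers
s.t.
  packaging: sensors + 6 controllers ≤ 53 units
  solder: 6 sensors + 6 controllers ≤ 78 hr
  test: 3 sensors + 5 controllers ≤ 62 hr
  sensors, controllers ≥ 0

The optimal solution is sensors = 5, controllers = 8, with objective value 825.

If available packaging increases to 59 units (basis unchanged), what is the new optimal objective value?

At the optimum: packaging uses 53 of 53 (binding); solder uses 78 of 78 (binding); test uses 55 of 62 (slack = 7).
Slack constraints have shadow price 0 (complementary slackness).
From A_Bᵀ y = c: 1·y_packaging + 6·y_solder = 45; 6·y_packaging + 6·y_solder = 75.
Solving: y_packaging = 6, y_solder = 6.5.
Δz = y_packaging·Δb = 6 × (6) = 36, so new z* = 825 + 36 = 861.

861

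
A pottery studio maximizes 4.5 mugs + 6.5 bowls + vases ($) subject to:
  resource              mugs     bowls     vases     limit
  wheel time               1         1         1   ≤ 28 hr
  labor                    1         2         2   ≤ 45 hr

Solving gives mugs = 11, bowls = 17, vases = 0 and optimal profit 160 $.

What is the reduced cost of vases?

-5.5

Both wheel time and labor are binding at x*.
Dual feasibility on the basic columns requires 1·y_wheel time + 1·y_labor = 4.5, 1·y_wheel time + 2·y_labor = 6.5.
This yields shadow prices y_wheel time = 2.5, y_labor = 2.
Reduced cost of vases: c₃ − yᵀa₃ = 1 − (2.5·1 + 2·2) = 1 − 6.5 = -5.5.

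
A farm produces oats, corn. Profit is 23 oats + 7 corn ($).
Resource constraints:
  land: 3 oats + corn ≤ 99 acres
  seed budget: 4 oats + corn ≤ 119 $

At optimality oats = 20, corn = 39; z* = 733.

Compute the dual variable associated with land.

Both land and seed budget are binding at x*.
The binding rows give the dual system: 3·y_land + 4·y_seed budget = 23 and 1·y_land + 1·y_seed budget = 7.
This yields shadow prices y_land = 5, y_seed budget = 2.
Shadow price of land = 5.

5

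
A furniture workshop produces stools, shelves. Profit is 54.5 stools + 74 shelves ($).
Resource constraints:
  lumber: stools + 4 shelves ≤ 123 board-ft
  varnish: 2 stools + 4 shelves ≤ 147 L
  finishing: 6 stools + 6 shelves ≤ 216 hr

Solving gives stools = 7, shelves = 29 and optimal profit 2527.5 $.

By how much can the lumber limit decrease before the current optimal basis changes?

Binding constraints: lumber, finishing. The basis is B = [[1,4],[6,6]] with det -18.
Per unit decrease in lumber, x* moves by d = (0.3333, -0.3333).
The basis stays optimal until shelves reaches 0; allowable decrease = 87 board-ft.

87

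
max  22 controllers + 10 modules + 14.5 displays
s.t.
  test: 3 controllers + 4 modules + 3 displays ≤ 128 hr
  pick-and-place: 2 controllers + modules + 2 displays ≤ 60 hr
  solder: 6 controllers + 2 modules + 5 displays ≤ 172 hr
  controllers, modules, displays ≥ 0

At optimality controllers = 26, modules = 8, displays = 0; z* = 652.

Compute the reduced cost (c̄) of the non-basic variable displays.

-6.5

Check each constraint at x*: test 110/128 (slack 18); pick-and-place 60/60 (tight); solder 172/172 (tight).
By complementary slackness, y = 0 for the non-binding constraint.
The binding rows give the dual system: 2·y_pick-and-place + 6·y_solder = 22 and 1·y_pick-and-place + 2·y_solder = 10.
→ y_pick-and-place = 8 and y_solder = 1.
Reduced cost of displays: c₃ − yᵀa₃ = 14.5 − (8·2 + 1·5) = 14.5 − 21 = -6.5.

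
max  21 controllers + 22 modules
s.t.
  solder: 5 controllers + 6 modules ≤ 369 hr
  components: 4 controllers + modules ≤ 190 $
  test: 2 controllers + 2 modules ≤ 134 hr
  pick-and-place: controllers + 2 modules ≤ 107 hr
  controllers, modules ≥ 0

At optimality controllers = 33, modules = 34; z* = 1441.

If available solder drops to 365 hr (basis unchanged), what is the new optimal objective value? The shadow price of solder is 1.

Δb = -4, so new z* = 1441 + (1)·(-4) = 1441 − 4 = 1437.

1437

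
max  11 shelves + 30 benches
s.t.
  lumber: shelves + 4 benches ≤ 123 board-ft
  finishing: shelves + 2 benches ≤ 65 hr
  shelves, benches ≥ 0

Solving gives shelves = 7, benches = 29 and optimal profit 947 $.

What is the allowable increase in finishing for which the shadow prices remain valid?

Binding constraints: lumber, finishing. The basis is B = [[1,4],[1,2]] with det -2.
Per unit increase in finishing, x* moves by d = (2, -0.5).
The basis stays optimal until benches reaches 0; allowable increase = 58 hr.

58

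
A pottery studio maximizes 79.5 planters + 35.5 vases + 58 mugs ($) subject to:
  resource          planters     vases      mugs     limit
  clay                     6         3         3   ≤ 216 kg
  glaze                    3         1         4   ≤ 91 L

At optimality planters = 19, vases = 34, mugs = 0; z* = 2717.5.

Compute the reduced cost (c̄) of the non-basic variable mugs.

At the optimum: clay uses 216 of 216 (binding); glaze uses 91 of 91 (binding).
The binding rows give the dual system: 6·y_clay + 3·y_glaze = 79.5 and 3·y_clay + 1·y_glaze = 35.5.
Solving: y_clay = 9, y_glaze = 8.5.
Reduced cost of mugs: c₃ − yᵀa₃ = 58 − (9·3 + 8.5·4) = 58 − 61 = -3.

-3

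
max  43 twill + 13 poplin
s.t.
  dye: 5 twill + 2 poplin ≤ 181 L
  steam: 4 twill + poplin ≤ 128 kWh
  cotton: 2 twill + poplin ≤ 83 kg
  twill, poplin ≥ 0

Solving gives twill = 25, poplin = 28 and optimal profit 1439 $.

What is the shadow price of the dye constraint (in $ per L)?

3

Check each constraint at x*: dye 181/181 (tight); steam 128/128 (tight); cotton 78/83 (slack 5).
By complementary slackness, y = 0 for the non-binding constraint.
From A_Bᵀ y = c: 5·y_dye + 4·y_steam = 43; 2·y_dye + 1·y_steam = 13.
→ y_dye = 3 and y_steam = 7.
Shadow price of dye = 3.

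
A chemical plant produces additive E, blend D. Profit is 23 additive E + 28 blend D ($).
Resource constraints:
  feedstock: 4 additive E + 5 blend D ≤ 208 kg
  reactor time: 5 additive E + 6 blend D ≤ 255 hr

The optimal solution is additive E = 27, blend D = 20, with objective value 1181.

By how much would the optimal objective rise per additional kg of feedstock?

2

At the optimum: feedstock uses 208 of 208 (binding); reactor time uses 255 of 255 (binding).
From A_Bᵀ y = c: 4·y_feedstock + 5·y_reactor time = 23; 5·y_feedstock + 6·y_reactor time = 28.
→ y_feedstock = 2 and y_reactor time = 3.
Shadow price of feedstock = 2.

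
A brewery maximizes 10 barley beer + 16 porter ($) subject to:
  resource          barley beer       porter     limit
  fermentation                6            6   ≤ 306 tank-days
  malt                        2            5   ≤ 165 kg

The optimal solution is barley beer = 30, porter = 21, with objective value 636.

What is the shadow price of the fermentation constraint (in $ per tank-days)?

1

At the optimum: fermentation uses 306 of 306 (binding); malt uses 165 of 165 (binding).
The binding rows give the dual system: 6·y_fermentation + 2·y_malt = 10 and 6·y_fermentation + 5·y_malt = 16.
Solving: y_fermentation = 1, y_malt = 2.
Shadow price of fermentation = 1.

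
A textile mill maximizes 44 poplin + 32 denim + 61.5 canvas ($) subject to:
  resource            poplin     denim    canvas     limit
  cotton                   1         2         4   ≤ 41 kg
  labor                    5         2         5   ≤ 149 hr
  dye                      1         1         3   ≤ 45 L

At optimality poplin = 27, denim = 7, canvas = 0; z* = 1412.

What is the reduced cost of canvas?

Binding: cotton and labor. Non-binding: dye (11 unused).
Slack constraints have shadow price 0 (complementary slackness).
Dual feasibility on the basic columns requires 1·y_cotton + 5·y_labor = 44, 2·y_cotton + 2·y_labor = 32.
Solving: y_cotton = 9, y_labor = 7.
Reduced cost of canvas: c₃ − yᵀa₃ = 61.5 − (9·4 + 7·5) = 61.5 − 71 = -9.5.

-9.5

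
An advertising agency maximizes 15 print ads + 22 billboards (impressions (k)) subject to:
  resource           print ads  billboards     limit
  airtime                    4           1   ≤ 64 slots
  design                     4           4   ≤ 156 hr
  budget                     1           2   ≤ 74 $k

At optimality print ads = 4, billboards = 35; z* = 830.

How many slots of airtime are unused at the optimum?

13

airtime used = 4·4 + 1·35 = 51; slack = 64 − 51 = 13.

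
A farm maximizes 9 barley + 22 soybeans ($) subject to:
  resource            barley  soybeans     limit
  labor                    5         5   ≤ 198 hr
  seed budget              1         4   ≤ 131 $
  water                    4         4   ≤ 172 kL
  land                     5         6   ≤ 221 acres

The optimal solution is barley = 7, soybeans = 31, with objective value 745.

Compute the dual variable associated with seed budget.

4

At the optimum: labor uses 190 of 198 (slack = 8); seed budget uses 131 of 131 (binding); water uses 152 of 172 (slack = 20); land uses 221 of 221 (binding).
By complementary slackness, y = 0 for the non-binding constraints.
Dual feasibility on the basic columns requires 1·y_seed budget + 5·y_land = 9, 4·y_seed budget + 6·y_land = 22.
→ y_seed budget = 4 and y_land = 1.
Shadow price of seed budget = 4.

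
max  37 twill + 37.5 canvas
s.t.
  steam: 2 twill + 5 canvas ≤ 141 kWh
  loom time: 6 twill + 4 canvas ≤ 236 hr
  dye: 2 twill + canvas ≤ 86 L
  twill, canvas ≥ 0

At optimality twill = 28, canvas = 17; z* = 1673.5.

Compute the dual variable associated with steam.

3.5

Binding: steam and loom time. Non-binding: dye (13 unused).
Since dye is not tight, its dual is 0.
From A_Bᵀ y = c: 2·y_steam + 6·y_loom time = 37; 5·y_steam + 4·y_loom time = 37.5.
Solving: y_steam = 3.5, y_loom time = 5.
Shadow price of steam = 3.5.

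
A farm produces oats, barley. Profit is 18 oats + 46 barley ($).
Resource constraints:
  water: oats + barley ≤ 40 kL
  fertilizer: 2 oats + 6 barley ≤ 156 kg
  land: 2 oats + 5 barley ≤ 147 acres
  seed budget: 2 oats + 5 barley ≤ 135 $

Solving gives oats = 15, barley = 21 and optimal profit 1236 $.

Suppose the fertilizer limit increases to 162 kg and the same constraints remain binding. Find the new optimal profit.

At the optimum: water uses 36 of 40 (slack = 4); fertilizer uses 156 of 156 (binding); land uses 135 of 147 (slack = 12); seed budget uses 135 of 135 (binding).
Since water, land are not tight, their duals are 0.
Dual feasibility on the basic columns requires 2·y_fertilizer + 2·y_seed budget = 18, 6·y_fertilizer + 5·y_seed budget = 46.
This yields shadow prices y_fertilizer = 1, y_seed budget = 8.
Δz = y_fertilizer·Δb = 1 × (6) = 6, so new z* = 1236 + 6 = 1242.

1242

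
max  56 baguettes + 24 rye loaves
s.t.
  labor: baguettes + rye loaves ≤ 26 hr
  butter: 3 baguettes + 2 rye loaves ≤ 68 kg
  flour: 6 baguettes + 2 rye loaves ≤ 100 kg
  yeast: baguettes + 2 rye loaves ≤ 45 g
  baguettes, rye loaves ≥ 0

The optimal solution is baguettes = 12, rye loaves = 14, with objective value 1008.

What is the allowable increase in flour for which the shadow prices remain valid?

16

Binding constraints: labor, flour. The basis is B = [[1,1],[6,2]] with det -4.
Per unit increase in flour, x* moves by d = (0.25, -0.25).
The basis stays optimal until butter becomes binding; allowable increase = 16 kg.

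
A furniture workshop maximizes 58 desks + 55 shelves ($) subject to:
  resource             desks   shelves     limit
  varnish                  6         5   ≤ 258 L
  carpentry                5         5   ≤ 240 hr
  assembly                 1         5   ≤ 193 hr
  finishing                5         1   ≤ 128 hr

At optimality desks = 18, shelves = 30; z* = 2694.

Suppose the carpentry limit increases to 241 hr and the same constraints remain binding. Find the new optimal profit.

2702

At the optimum: varnish uses 258 of 258 (binding); carpentry uses 240 of 240 (binding); assembly uses 168 of 193 (slack = 25); finishing uses 120 of 128 (slack = 8).
By complementary slackness, y = 0 for the non-binding constraints.
The binding rows give the dual system: 6·y_varnish + 5·y_carpentry = 58 and 5·y_varnish + 5·y_carpentry = 55.
→ y_varnish = 3 and y_carpentry = 8.
Δz = y_carpentry·Δb = 8 × (1) = 8, so new z* = 2694 + 8 = 2702.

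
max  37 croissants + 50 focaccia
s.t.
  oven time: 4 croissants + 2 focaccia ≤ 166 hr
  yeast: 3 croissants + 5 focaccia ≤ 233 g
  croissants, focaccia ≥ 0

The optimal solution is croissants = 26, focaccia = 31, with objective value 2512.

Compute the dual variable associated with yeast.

9

Both oven time and yeast are binding at x*.
Dual feasibility on the basic columns requires 4·y_oven time + 3·y_yeast = 37, 2·y_oven time + 5·y_yeast = 50.
Solving: y_oven time = 2.5, y_yeast = 9.
Shadow price of yeast = 9.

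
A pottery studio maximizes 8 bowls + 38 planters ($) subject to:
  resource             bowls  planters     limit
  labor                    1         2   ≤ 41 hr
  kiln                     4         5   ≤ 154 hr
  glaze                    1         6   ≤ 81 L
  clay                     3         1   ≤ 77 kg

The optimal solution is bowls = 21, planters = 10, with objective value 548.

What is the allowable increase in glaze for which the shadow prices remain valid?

42

Binding constraints: labor, glaze. The basis is B = [[1,2],[1,6]] with det 4.
Per unit increase in glaze, x* moves by d = (-0.5, 0.25).
The basis stays optimal until bowls reaches 0; allowable increase = 42 L.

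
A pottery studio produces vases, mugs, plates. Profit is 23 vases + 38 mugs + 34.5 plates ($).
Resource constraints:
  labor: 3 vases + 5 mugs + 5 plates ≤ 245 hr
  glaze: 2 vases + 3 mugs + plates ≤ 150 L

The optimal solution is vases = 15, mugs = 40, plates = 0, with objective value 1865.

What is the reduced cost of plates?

-1.5

Both labor and glaze are binding at x*.
Dual feasibility on the basic columns requires 3·y_labor + 2·y_glaze = 23, 5·y_labor + 3·y_glaze = 38.
Solving: y_labor = 7, y_glaze = 1.
Reduced cost of plates: c₃ − yᵀa₃ = 34.5 − (7·5 + 1·1) = 34.5 − 36 = -1.5.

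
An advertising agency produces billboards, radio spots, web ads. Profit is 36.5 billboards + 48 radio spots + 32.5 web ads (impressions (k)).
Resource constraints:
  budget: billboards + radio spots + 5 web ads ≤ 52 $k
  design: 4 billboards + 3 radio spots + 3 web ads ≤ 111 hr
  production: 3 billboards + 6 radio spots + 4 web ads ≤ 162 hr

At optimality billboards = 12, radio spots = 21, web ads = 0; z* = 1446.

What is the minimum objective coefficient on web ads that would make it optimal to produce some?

At the optimum: budget uses 33 of 52 (slack = 19); design uses 111 of 111 (binding); production uses 162 of 162 (binding).
By complementary slackness, y = 0 for the non-binding constraint.
The binding rows give the dual system: 4·y_design + 3·y_production = 36.5 and 3·y_design + 6·y_production = 48.
This yields shadow prices y_design = 5, y_production = 5.5.
web ads enters the basis when its profit ≥ yᵀa₃ = 5·3 + 5.5·4 = 37.

37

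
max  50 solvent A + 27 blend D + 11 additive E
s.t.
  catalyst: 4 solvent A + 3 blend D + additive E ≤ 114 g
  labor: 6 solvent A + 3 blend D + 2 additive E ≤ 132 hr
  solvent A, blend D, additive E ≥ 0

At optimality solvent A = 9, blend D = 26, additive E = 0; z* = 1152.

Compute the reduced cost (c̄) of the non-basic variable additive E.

-5

Both catalyst and labor are binding at x*.
Dual feasibility on the basic columns requires 4·y_catalyst + 6·y_labor = 50, 3·y_catalyst + 3·y_labor = 27.
→ y_catalyst = 2 and y_labor = 7.
Reduced cost of additive E: c₃ − yᵀa₃ = 11 − (2·1 + 7·2) = 11 − 16 = -5.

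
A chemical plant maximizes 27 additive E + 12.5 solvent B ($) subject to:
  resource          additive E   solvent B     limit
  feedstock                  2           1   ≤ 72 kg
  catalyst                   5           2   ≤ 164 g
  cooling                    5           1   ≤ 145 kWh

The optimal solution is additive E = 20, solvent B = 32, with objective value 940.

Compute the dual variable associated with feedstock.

8.5

At the optimum: feedstock uses 72 of 72 (binding); catalyst uses 164 of 164 (binding); cooling uses 132 of 145 (slack = 13).
Since cooling is not tight, its dual is 0.
Dual feasibility on the basic columns requires 2·y_feedstock + 5·y_catalyst = 27, 1·y_feedstock + 2·y_catalyst = 12.5.
This yields shadow prices y_feedstock = 8.5, y_catalyst = 2.
Shadow price of feedstock = 8.5.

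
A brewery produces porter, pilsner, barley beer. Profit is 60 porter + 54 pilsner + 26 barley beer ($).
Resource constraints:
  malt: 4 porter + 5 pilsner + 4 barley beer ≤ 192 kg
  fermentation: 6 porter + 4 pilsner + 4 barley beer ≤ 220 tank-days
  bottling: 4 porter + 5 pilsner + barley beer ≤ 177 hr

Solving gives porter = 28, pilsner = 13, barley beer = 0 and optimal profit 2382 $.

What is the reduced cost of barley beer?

Binding: fermentation and bottling. Non-binding: malt (15 unused).
Slack constraints have shadow price 0 (complementary slackness).
The binding rows give the dual system: 6·y_fermentation + 4·y_bottling = 60 and 4·y_fermentation + 5·y_bottling = 54.
→ y_fermentation = 6 and y_bottling = 6.
Reduced cost of barley beer: c₃ − yᵀa₃ = 26 − (6·4 + 6·1) = 26 − 30 = -4.

-4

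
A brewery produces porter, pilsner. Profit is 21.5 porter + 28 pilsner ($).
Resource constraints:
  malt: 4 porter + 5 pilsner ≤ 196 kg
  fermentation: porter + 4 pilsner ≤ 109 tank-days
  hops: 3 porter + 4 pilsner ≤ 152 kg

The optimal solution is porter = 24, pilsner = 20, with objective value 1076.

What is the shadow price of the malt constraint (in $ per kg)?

2

At the optimum: malt uses 196 of 196 (binding); fermentation uses 104 of 109 (slack = 5); hops uses 152 of 152 (binding).
By complementary slackness, y = 0 for the non-binding constraint.
From A_Bᵀ y = c: 4·y_malt + 3·y_hops = 21.5; 5·y_malt + 4·y_hops = 28.
→ y_malt = 2 and y_hops = 4.5.
Shadow price of malt = 2.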